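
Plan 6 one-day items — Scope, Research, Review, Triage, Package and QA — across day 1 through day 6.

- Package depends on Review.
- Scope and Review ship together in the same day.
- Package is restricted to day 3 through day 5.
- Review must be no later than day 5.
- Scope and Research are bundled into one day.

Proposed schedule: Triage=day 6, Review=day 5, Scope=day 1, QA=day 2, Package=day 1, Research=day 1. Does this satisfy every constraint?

Package depends on Review — violated.
Scope and Review ship together in the same day — violated.
Scope and Research are bundled into one day — holds.
Review must be no later than day 5 — holds.
Package is restricted to day 3 through day 5 — violated.

No. Package depends on Review is not satisfied.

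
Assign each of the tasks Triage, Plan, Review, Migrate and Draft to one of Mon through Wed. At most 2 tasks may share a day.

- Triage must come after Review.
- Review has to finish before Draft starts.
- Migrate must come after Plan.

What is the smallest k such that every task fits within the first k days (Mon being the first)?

3

The precedence chain requires at least 2 distinct days.
With at most 2 per day and 5 tasks, at least 3 days are needed.
3 works (last occupied day: Wed): for example Migrate=Tue; Review=Mon; Plan=Mon; Draft=Wed; Triage=Tue.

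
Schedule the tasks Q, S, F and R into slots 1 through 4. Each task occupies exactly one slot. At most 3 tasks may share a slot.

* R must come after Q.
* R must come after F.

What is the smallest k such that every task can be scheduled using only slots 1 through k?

2 slots

The precedence chain requires at least 2 distinct slots.
With at most 3 per slot and 4 tasks, at least 2 slots are needed.
2 works (last occupied slot: 2): for example S -> 1, F -> 1, R -> 2, Q -> 1.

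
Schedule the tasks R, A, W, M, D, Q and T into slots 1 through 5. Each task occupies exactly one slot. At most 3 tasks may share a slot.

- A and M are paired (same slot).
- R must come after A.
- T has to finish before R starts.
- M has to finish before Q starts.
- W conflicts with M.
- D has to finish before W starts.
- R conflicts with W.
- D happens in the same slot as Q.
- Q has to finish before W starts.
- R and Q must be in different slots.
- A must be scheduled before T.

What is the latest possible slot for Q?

Precedence pushes Q to at least 2; downstream work caps Q at 4.
Q at 4 is achievable: A in 1, M in 1, R in 3, T in 2, D in 4, W in 5, Q in 4.

4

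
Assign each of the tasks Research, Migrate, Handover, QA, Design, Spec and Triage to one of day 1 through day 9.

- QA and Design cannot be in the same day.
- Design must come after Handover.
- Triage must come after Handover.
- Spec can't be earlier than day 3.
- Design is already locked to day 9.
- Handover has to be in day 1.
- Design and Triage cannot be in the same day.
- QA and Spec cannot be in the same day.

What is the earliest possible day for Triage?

Precedence pushes Triage to at least day 2.
Triage at day 2 is achievable: Design -> day 9; Migrate -> day 1; Research -> day 1; Handover -> day 1; QA -> day 1; Triage -> day 2; Spec -> day 3.

day 2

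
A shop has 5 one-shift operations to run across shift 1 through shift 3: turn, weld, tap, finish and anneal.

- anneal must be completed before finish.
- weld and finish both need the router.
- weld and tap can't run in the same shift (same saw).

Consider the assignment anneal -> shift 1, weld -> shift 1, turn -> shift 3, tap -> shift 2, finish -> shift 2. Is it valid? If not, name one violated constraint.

Yes, all constraints hold

weld and tap can't run in the same shift (same saw) — holds.
weld and finish both need the router — holds.
anneal must be completed before finish — holds.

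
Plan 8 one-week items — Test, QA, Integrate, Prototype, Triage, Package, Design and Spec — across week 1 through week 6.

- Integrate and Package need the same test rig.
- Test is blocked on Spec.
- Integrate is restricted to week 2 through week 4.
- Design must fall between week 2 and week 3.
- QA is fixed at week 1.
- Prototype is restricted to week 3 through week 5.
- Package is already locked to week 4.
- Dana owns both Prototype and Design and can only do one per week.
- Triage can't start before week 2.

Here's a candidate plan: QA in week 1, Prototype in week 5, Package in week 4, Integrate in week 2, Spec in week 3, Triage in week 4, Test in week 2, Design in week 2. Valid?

Invalid. Test is blocked on Spec.

Test is blocked on Spec — violated.
Integrate and Package need the same test rig — holds.
Dana owns both Prototype and Design and can only do one per week — holds.
Package is already locked to week 4 — holds.
Design must fall between week 2 and week 3 — holds.
Integrate is restricted to week 2 through week 4 — holds.
Prototype is restricted to week 3 through week 5 — holds.
Triage can't start before week 2 — holds.
QA is fixed at week 1 — holds.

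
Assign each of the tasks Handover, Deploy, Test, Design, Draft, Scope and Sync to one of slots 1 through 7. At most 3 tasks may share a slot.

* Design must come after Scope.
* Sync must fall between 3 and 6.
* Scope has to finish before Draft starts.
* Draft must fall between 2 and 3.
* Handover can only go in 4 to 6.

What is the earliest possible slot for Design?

2

Precedence pushes Design to at least 2.
Design at 2 is achievable: Handover=4, Sync=3, Design=2, Draft=2, Scope=1, Test=1, Deploy=1.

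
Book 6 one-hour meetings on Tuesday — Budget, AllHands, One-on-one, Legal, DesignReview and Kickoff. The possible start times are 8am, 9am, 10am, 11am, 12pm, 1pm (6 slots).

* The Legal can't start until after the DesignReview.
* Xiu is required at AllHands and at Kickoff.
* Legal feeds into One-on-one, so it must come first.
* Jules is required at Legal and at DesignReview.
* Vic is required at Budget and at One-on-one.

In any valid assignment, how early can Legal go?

9am

Precedence pushes Legal to at least 9am; downstream work caps Legal at 12pm.
Legal at 9am is achievable: One-on-one in 10am, DesignReview in 8am, Kickoff in 9am, Legal in 9am, AllHands in 8am, Budget in 8am.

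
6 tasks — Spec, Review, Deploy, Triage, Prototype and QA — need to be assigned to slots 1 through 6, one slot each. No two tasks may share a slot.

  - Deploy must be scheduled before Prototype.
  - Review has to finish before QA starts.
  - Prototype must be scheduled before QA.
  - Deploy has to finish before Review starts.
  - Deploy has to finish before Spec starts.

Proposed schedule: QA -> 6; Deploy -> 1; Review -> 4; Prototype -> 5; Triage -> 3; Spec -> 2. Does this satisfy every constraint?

No two tasks may share a slot — holds.
Prototype must be scheduled before QA — holds.
Deploy must be scheduled before Prototype — holds.
Deploy has to finish before Review starts — holds.
Deploy has to finish before Spec starts — holds.
Review has to finish before QA starts — holds.

Yes, all constraints hold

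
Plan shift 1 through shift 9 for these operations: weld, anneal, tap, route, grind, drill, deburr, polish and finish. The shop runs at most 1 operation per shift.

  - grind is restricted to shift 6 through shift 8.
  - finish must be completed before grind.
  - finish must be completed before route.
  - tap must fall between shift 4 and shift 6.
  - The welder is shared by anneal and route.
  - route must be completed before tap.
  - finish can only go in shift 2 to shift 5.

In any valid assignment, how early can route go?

shift 3

Precedence pushes route to at least shift 3; downstream work caps route at shift 5.
route at shift 3 is achievable: finish in shift 2; drill in shift 7; grind in shift 6; deburr in shift 8; route in shift 3; anneal in shift 5; tap in shift 4; polish in shift 9; weld in shift 1.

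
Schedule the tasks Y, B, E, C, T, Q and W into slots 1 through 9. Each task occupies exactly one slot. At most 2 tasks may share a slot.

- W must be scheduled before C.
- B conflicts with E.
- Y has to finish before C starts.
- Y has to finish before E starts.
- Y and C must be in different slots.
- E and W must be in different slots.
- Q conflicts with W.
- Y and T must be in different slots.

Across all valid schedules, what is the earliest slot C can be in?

2

Precedence pushes C to at least 2.
C at 2 is achievable: C=2, Y=1, Q=4, E=2, B=3, T=3, W=1.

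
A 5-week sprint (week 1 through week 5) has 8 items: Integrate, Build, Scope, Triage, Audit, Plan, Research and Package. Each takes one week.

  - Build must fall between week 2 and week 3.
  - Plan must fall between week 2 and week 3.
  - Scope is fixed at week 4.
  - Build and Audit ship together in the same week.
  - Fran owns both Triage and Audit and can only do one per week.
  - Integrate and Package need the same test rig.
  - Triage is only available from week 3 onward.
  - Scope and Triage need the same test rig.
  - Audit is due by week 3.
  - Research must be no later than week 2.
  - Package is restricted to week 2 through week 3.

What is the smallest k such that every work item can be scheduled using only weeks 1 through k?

4

Scope can't be placed before week 4, so the schedule must run through at least week 4.
4 works (last occupied week: week 4): for example Research=week 1; Plan=week 2; Integrate=week 1; Triage=week 3; Audit=week 2; Package=week 2; Scope=week 4; Build=week 2.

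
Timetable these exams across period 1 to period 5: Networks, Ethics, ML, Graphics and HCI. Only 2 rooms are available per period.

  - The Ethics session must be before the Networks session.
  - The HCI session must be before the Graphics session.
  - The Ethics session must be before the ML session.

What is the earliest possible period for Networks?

period 2

Precedence pushes Networks to at least period 2.
Networks at period 2 is achievable: Networks=period 2; HCI=period 1; ML=period 2; Ethics=period 1; Graphics=period 3.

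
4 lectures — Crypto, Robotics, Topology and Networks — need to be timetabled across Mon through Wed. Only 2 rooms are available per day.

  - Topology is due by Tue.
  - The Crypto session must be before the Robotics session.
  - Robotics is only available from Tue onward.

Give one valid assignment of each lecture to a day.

Crypto in Mon, Networks in Tue, Robotics in Tue, Topology in Mon

Checking: Crypto(Mon) before Robotics(Tue); Topology=Mon in [Mon,Tue]; Robotics=Tue in [Tue,Wed]; max 2 per day (cap 2).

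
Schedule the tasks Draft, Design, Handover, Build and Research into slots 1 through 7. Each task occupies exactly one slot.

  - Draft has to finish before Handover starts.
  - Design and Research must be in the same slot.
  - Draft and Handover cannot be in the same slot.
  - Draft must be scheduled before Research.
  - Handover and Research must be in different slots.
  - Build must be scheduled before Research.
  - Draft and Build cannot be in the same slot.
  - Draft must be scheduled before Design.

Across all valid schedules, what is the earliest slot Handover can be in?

Precedence pushes Handover to at least 2.
Handover at 2 is achievable: Design -> 3; Build -> 2; Draft -> 1; Handover -> 2; Research -> 3.

2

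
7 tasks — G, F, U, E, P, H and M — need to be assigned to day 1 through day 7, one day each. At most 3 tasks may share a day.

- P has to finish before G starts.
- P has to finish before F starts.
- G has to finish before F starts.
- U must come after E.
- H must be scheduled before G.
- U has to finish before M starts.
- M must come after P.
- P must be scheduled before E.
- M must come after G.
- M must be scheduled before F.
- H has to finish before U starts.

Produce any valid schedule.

H in day 1; G in day 2; P in day 1; U in day 3; F in day 5; M in day 4; E in day 2

Checking: U(day 3) before M(day 4); E(day 2) before U(day 3); P(day 1) before G(day 2); P(day 1) before F(day 5); G(day 2) before F(day 5); H(day 1) before U(day 3); M(day 4) before F(day 5); H(day 1) before G(day 2); P(day 1) before E(day 2); P(day 1) before M(day 4); G(day 2) before M(day 4); max 2 per day (cap 3).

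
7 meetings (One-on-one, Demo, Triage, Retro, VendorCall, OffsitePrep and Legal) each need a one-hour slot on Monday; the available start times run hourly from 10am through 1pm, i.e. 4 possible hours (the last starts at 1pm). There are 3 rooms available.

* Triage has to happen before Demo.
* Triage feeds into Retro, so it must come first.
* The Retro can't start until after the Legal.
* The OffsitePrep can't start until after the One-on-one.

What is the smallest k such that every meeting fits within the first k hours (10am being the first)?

The precedence chain requires at least 2 distinct hours.
With at most 3 per hour and 7 meetings, at least 3 hours are needed.
3 works (last occupied hour: 12pm): for example Retro -> 11am, Triage -> 10am, Legal -> 10am, One-on-one -> 10am, OffsitePrep -> 11am, Demo -> 11am, VendorCall -> 12pm.

3 hours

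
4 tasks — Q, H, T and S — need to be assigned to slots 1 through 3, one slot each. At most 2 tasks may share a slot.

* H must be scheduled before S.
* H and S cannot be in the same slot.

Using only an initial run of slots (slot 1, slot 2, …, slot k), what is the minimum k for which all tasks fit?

2

The precedence chain requires at least 2 distinct slots.
With at most 2 per slot and 4 tasks, at least 2 slots are needed.
2 works (last occupied slot: 2): for example H=1, S=2, T=2, Q=1.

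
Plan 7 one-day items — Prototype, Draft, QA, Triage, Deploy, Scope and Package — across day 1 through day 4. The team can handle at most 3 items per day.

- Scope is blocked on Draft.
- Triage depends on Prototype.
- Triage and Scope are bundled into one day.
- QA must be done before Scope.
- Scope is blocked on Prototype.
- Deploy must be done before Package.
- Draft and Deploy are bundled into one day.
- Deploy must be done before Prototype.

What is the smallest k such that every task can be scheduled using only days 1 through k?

3 days

The precedence chain requires at least 3 distinct days.
With at most 3 per day and 7 tasks, at least 3 days are needed.
3 works (last occupied day: day 3): for example Prototype -> day 2; Scope -> day 3; Draft -> day 1; Package -> day 2; Triage -> day 3; QA -> day 1; Deploy -> day 1.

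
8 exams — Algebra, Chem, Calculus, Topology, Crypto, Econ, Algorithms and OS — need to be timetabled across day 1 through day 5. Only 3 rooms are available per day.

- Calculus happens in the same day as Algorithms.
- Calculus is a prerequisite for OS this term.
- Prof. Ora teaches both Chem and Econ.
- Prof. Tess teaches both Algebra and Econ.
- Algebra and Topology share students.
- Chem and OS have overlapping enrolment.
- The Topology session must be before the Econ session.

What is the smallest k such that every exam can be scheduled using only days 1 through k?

3 days

The precedence chain requires at least 2 distinct days.
With at most 3 per day and 8 exams, at least 3 days are needed.
3 works (last occupied day: day 3): for example Crypto=day 2; Calculus=day 1; OS=day 2; Algebra=day 3; Econ=day 2; Chem=day 3; Algorithms=day 1; Topology=day 1.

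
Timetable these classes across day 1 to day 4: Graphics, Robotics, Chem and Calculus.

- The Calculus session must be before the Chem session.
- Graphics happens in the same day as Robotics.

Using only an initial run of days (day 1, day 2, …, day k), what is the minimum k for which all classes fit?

2

The precedence chain requires at least 2 distinct days.
2 works (last occupied day: day 2): for example Chem -> day 2, Robotics -> day 1, Graphics -> day 1, Calculus -> day 1.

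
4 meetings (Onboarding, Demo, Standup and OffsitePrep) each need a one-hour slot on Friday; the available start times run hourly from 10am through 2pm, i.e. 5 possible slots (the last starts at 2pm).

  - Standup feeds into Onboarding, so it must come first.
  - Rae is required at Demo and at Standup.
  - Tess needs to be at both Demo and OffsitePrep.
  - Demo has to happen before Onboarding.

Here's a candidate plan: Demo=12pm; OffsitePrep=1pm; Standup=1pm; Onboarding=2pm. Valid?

Valid

Rae is required at Demo and at Standup — holds.
Standup feeds into Onboarding, so it must come first — holds.
Tess needs to be at both Demo and OffsitePrep — holds.
Demo has to happen before Onboarding — holds.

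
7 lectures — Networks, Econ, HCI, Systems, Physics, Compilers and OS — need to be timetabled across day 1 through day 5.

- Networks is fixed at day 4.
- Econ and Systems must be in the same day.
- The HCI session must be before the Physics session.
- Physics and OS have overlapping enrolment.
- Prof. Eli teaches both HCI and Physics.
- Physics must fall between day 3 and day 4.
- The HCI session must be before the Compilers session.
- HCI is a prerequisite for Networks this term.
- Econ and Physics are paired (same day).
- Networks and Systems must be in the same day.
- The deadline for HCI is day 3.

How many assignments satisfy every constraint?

Splitting on HCI: it can be day 1 (16), day 2 (12), day 3 (8). Listing each branch's schedules as (Networks, Econ, Systems, Physics, Compilers, OS) by day number:
HCI=day 1: (4,4,4,4,2,1) (4,4,4,4,2,2) (4,4,4,4,2,3) (4,4,4,4,2,5) (4,4,4,4,3,1) (4,4,4,4,3,2) (4,4,4,4,3,3) (4,4,4,4,3,5) (4,4,4,4,4,1) (4,4,4,4,4,2) (4,4,4,4,4,3) (4,4,4,4,4,5) (4,4,4,4,5,1) (4,4,4,4,5,2) (4,4,4,4,5,3) (4,4,4,4,5,5) — 16.
HCI=day 2: (4,4,4,4,3,1) (4,4,4,4,3,2) (4,4,4,4,3,3) (4,4,4,4,3,5) (4,4,4,4,4,1) (4,4,4,4,4,2) (4,4,4,4,4,3) (4,4,4,4,4,5) (4,4,4,4,5,1) (4,4,4,4,5,2) (4,4,4,4,5,3) (4,4,4,4,5,5) — 12.
HCI=day 3: (4,4,4,4,4,1) (4,4,4,4,4,2) (4,4,4,4,4,3) (4,4,4,4,4,5) (4,4,4,4,5,1) (4,4,4,4,5,2) (4,4,4,4,5,3) (4,4,4,4,5,5) — 8.
Summing: 16 + 12 + 8 = 36.

36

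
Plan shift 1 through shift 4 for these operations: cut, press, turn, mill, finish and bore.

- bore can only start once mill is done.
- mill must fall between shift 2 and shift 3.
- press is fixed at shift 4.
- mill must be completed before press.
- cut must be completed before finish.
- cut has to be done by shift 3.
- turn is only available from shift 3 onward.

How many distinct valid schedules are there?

Splitting on cut: it can be shift 1 (18), shift 2 (12), shift 3 (6). Listing each branch's schedules as (press, turn, mill, finish, bore) by shift number:
cut=shift 1: (4,3,2,2,3) (4,3,2,2,4) (4,3,2,3,3) (4,3,2,3,4) (4,3,2,4,3) (4,3,2,4,4) (4,3,3,2,4) (4,3,3,3,4) (4,3,3,4,4) (4,4,2,2,3) (4,4,2,2,4) (4,4,2,3,3) (4,4,2,3,4) (4,4,2,4,3) (4,4,2,4,4) (4,4,3,2,4) (4,4,3,3,4) (4,4,3,4,4) — 18.
cut=shift 2: (4,3,2,3,3) (4,3,2,3,4) (4,3,2,4,3) (4,3,2,4,4) (4,3,3,3,4) (4,3,3,4,4) (4,4,2,3,3) (4,4,2,3,4) (4,4,2,4,3) (4,4,2,4,4) (4,4,3,3,4) (4,4,3,4,4) — 12.
cut=shift 3: (4,3,2,4,3) (4,3,2,4,4) (4,3,3,4,4) (4,4,2,4,3) (4,4,2,4,4) (4,4,3,4,4) — 6.
Summing: 18 + 12 + 6 = 36.

36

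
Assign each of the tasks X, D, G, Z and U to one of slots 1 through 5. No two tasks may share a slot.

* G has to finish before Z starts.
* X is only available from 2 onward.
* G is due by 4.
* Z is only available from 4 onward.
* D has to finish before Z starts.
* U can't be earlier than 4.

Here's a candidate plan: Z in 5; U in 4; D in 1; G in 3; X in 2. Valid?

Yes

U can't be earlier than 4 — holds.
No two tasks may share a slot — holds.
X is only available from 2 onward — holds.
Z is only available from 4 onward — holds.
D has to finish before Z starts — holds.
G is due by 4 — holds.
G has to finish before Z starts — holds.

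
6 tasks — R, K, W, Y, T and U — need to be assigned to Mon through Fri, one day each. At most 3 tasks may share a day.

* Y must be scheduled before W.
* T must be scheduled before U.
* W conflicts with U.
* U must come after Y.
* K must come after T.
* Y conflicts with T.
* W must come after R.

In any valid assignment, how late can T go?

Downstream work caps T at Thu.
T at Thu is achievable: U in Fri, Y in Mon, R in Mon, K in Fri, T in Thu, W in Tue.

Thu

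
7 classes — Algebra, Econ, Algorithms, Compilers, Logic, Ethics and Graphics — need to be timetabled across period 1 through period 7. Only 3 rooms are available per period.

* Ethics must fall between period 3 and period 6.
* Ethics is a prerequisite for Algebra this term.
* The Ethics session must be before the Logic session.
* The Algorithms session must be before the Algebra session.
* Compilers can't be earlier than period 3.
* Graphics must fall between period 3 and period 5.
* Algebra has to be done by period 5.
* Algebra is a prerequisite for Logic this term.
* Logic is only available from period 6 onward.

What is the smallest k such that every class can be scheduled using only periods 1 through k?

6 periods

The precedence chain requires at least 3 distinct periods.
With at most 3 per period and 7 classes, at least 3 periods are needed.
Logic can't be placed before period 6, so the schedule must run through at least period 6.
6 works (last occupied period: period 6): for example Logic -> period 6; Algorithms -> period 1; Ethics -> period 3; Econ -> period 1; Algebra -> period 4; Compilers -> period 3; Graphics -> period 3.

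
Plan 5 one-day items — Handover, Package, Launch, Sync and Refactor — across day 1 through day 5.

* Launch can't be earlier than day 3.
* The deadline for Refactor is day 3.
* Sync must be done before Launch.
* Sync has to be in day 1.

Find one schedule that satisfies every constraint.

Package=day 1, Handover=day 1, Launch=day 3, Refactor=day 1, Sync=day 1

Checking: Sync(day 1) before Launch(day 3); Sync=day 1 in [day 1,day 1]; Launch=day 3 in [day 3,day 5]; Refactor=day 1 in [day 1,day 3].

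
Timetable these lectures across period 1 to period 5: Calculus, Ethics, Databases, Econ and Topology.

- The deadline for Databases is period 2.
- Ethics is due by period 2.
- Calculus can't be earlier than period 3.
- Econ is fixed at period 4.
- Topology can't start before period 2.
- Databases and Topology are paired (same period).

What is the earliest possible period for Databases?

period 2

Databases must be in the same period as Topology, which can't be before period 2, so Databases is at least period 2; Databases's own window allows nothing later than period 2.
Databases at period 2 is achievable: Databases=period 2; Calculus=period 3; Econ=period 4; Ethics=period 1; Topology=period 2.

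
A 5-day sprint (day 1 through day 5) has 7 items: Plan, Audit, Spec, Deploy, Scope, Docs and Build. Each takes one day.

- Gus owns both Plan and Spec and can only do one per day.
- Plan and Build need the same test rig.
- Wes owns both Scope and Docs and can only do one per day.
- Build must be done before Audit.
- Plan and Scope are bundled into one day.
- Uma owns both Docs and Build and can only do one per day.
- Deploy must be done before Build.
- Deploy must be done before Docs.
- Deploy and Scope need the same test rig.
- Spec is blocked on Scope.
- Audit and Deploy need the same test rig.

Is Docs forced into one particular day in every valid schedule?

No

Docs can be day 2 (e.g. Plan=day 4; Spec=day 5; Docs=day 2; Build=day 3; Deploy=day 1; Scope=day 4; Audit=day 4) or day 3 (e.g. Build in day 2; Scope in day 4; Docs in day 3; Audit in day 3; Plan in day 4; Deploy in day 1; Spec in day 5).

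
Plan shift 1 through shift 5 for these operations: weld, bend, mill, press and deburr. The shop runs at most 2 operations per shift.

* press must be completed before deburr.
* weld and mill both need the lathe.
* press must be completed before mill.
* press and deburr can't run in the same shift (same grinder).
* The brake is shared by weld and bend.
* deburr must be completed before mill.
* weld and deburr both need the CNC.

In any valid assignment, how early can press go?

Downstream work caps press at shift 3.
press at shift 1 is achievable: deburr -> shift 2, weld -> shift 1, bend -> shift 2, mill -> shift 3, press -> shift 1.

shift 1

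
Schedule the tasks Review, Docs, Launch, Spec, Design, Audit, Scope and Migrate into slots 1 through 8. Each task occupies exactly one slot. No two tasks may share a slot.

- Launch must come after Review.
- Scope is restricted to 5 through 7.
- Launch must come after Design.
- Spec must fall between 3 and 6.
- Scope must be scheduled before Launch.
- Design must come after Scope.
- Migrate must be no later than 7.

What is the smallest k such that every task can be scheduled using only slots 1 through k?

The precedence chain requires at least 3 distinct slots.
With at most 1 per slot and 8 tasks, at least 8 slots are needed.
Propagating the time windows through the other constraints, Launch can't land before 7, so the schedule must run through at least slot 7.
8 works (last occupied slot: 8): for example Docs -> 4; Migrate -> 1; Launch -> 7; Scope -> 5; Audit -> 8; Spec -> 3; Design -> 6; Review -> 2.

8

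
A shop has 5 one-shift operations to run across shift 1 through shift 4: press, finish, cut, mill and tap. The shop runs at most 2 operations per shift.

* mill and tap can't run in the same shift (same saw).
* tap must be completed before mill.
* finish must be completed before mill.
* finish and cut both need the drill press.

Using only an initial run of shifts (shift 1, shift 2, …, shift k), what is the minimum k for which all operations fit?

The precedence chain requires at least 2 distinct shifts.
With at most 2 per shift and 5 operations, at least 3 shifts are needed.
3 works (last occupied shift: shift 3): for example mill=shift 2, tap=shift 1, cut=shift 3, finish=shift 1, press=shift 2.

3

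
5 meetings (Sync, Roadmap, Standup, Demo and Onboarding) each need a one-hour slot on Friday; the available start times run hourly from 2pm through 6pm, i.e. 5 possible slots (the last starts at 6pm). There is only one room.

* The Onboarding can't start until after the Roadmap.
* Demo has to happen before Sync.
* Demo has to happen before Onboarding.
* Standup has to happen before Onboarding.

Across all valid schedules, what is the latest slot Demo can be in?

4pm

Downstream work caps Demo at 5pm.
Demo at 4pm is achievable: Roadmap=2pm; Demo=4pm; Standup=3pm; Onboarding=5pm; Sync=6pm.
Nothing later works — the capacity limit rule out every slot after 4pm.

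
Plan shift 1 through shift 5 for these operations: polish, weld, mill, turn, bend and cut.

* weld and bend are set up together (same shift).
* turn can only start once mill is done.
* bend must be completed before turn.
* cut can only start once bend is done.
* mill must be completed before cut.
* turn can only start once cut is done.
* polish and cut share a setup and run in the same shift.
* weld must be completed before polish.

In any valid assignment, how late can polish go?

Precedence pushes polish to at least shift 2; polish must be in the same shift as cut, which can't be after shift 4, so polish is at most shift 4.
polish at shift 4 is achievable: turn -> shift 5, bend -> shift 1, mill -> shift 1, weld -> shift 1, cut -> shift 4, polish -> shift 4.

shift 4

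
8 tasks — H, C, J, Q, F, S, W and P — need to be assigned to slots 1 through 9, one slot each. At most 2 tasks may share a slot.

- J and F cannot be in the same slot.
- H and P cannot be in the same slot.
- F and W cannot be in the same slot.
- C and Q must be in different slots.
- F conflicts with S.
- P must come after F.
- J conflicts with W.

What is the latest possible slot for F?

8

Downstream work caps F at 8.
F at 8 is achievable: F=8, P=9, J=2, S=3, H=1, C=1, W=3, Q=2.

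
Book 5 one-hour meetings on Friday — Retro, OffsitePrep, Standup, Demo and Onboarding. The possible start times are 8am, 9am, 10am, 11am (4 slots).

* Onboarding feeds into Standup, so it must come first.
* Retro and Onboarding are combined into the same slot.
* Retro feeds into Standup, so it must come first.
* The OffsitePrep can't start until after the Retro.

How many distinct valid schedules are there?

56

Splitting on Retro: it can be 8am (36), 9am (16), 10am (4). Listing each branch's schedules as (OffsitePrep, Standup, Demo, Onboarding):
Retro=8am: (9am,9am,8am,8am) (9am,9am,9am,8am) (9am,9am,10am,8am) (9am,9am,11am,8am) (9am,10am,8am,8am) (9am,10am,9am,8am) (9am,10am,10am,8am) (9am,10am,11am,8am) (9am,11am,8am,8am) (9am,11am,9am,8am) (9am,11am,10am,8am) (9am,11am,11am,8am) (10am,9am,8am,8am) (10am,9am,9am,8am) (10am,9am,10am,8am) (10am,9am,11am,8am) (10am,10am,8am,8am) (10am,10am,9am,8am) (10am,10am,10am,8am) (10am,10am,11am,8am) (10am,11am,8am,8am) (10am,11am,9am,8am) (10am,11am,10am,8am) (10am,11am,11am,8am) (11am,9am,8am,8am) (11am,9am,9am,8am) (11am,9am,10am,8am) (11am,9am,11am,8am) (11am,10am,8am,8am) (11am,10am,9am,8am) (11am,10am,10am,8am) (11am,10am,11am,8am) (11am,11am,8am,8am) (11am,11am,9am,8am) (11am,11am,10am,8am) (11am,11am,11am,8am) — 36.
Retro=9am: (10am,10am,8am,9am) (10am,10am,9am,9am) (10am,10am,10am,9am) (10am,10am,11am,9am) (10am,11am,8am,9am) (10am,11am,9am,9am) (10am,11am,10am,9am) (10am,11am,11am,9am) (11am,10am,8am,9am) (11am,10am,9am,9am) (11am,10am,10am,9am) (11am,10am,11am,9am) (11am,11am,8am,9am) (11am,11am,9am,9am) (11am,11am,10am,9am) (11am,11am,11am,9am) — 16.
Retro=10am: (11am,11am,8am,10am) (11am,11am,9am,10am) (11am,11am,10am,10am) (11am,11am,11am,10am) — 4.
Summing: 36 + 16 + 4 = 56.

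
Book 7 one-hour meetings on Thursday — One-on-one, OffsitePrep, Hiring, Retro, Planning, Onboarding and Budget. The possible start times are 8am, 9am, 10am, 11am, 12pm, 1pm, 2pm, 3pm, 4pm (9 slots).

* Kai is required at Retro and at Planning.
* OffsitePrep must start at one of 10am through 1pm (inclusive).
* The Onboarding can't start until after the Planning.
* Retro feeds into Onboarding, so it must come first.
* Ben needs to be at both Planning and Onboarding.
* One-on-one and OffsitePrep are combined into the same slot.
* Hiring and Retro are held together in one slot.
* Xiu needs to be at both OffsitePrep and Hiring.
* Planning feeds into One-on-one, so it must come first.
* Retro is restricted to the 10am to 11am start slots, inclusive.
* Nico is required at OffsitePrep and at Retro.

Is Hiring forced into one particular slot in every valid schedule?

No

Hiring can be 10am (e.g. Retro -> 10am, Planning -> 8am, Budget -> 8am, Onboarding -> 11am, OffsitePrep -> 11am, One-on-one -> 11am, Hiring -> 10am) or 11am (e.g. Retro=11am, OffsitePrep=10am, Planning=8am, Hiring=11am, Budget=8am, One-on-one=10am, Onboarding=12pm).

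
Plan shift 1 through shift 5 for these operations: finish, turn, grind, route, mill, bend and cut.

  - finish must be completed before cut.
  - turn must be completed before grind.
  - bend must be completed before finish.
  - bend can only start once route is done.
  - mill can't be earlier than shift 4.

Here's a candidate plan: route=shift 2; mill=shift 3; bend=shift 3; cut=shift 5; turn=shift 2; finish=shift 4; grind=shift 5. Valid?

finish must be completed before cut — holds.
mill can't be earlier than shift 4 — violated.
bend can only start once route is done — holds.
turn must be completed before grind — holds.
bend must be completed before finish — holds.

No — it violates: mill can't be earlier than shift 4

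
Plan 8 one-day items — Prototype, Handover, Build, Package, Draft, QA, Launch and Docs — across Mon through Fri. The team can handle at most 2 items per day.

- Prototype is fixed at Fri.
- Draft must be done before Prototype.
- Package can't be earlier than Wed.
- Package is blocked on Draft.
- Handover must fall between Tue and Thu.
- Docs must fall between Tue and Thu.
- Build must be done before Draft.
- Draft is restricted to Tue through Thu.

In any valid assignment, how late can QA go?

Fri

QA at Fri is achievable: Draft in Tue, Prototype in Fri, Launch in Mon, Build in Mon, Docs in Wed, QA in Fri, Package in Wed, Handover in Tue.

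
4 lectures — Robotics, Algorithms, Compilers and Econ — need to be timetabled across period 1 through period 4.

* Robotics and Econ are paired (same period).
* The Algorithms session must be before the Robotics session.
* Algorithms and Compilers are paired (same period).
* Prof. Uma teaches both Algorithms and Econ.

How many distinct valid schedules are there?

6

Splitting on Robotics: it can be period 2 (1), period 3 (2), period 4 (3). Listing each branch's schedules as (Algorithms, Compilers, Econ) by period number:
Robotics=period 2: (1,1,2) — 1.
Robotics=period 3: (1,1,3) (2,2,3) — 2.
Robotics=period 4: (1,1,4) (2,2,4) (3,3,4) — 3.
Summing: 1 + 2 + 3 = 6.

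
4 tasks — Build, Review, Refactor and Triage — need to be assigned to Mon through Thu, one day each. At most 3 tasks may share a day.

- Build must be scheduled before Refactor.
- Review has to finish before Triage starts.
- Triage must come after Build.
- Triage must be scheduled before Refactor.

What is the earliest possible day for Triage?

Tue

Precedence pushes Triage to at least Tue; downstream work caps Triage at Wed.
Triage at Tue is achievable: Review=Mon, Build=Mon, Refactor=Wed, Triage=Tue.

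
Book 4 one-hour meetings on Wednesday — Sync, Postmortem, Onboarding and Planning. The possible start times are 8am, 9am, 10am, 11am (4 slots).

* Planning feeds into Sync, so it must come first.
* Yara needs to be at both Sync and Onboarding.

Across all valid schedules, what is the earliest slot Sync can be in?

Precedence pushes Sync to at least 9am.
Sync at 9am is achievable: Postmortem in 8am, Planning in 8am, Onboarding in 8am, Sync in 9am.

9am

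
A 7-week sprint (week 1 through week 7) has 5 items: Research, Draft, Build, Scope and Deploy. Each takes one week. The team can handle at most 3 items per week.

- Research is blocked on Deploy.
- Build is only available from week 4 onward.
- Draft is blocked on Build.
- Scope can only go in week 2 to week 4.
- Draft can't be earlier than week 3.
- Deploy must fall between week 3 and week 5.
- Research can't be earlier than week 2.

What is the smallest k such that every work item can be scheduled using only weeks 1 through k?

5

The precedence chain requires at least 2 distinct weeks.
With at most 3 per week and 5 work items, at least 2 weeks are needed.
Propagating the time windows through the other constraints, Draft can't land before week 5, so the schedule must run through at least week 5.
5 works (last occupied week: week 5): for example Build -> week 4, Draft -> week 5, Research -> week 4, Deploy -> week 3, Scope -> week 2.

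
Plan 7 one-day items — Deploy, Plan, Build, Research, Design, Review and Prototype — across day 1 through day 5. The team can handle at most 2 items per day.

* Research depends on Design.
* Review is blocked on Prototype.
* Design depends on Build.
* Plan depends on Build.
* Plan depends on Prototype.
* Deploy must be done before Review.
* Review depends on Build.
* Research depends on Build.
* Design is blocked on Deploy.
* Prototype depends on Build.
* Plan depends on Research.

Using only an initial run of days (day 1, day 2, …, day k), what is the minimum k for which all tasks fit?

4 days

The precedence chain requires at least 4 distinct days.
With at most 2 per day and 7 tasks, at least 4 days are needed.
4 works (last occupied day: day 4): for example Plan -> day 4; Research -> day 3; Design -> day 2; Prototype -> day 2; Build -> day 1; Review -> day 3; Deploy -> day 1.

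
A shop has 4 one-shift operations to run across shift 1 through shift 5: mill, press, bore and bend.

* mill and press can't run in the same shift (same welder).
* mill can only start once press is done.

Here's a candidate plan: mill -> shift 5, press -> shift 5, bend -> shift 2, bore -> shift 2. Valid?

No — it violates: mill and press can't run in the same shift (same welder)

mill can only start once press is done — violated.
mill and press can't run in the same shift (same welder) — violated.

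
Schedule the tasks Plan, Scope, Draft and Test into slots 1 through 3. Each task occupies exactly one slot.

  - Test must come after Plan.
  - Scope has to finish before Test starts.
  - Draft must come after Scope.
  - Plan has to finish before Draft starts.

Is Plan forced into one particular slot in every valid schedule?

Plan can be 1 (e.g. Scope=1; Plan=1; Test=2; Draft=2) or 2 (e.g. Plan -> 2, Test -> 3, Scope -> 1, Draft -> 3).

No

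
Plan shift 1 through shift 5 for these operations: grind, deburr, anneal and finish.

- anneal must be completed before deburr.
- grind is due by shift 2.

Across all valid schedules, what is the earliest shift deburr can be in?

Precedence pushes deburr to at least shift 2.
deburr at shift 2 is achievable: finish -> shift 1, anneal -> shift 1, deburr -> shift 2, grind -> shift 1.

shift 2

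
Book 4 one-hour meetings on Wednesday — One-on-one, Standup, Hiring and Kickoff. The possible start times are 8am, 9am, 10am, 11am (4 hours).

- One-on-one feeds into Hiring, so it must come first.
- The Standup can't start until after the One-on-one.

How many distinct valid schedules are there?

56

Splitting on One-on-one: it can be 8am (36), 9am (16), 10am (4). Listing each branch's schedules as (Standup, Hiring, Kickoff):
One-on-one=8am: (9am,9am,8am) (9am,9am,9am) (9am,9am,10am) (9am,9am,11am) (9am,10am,8am) (9am,10am,9am) (9am,10am,10am) (9am,10am,11am) (9am,11am,8am) (9am,11am,9am) (9am,11am,10am) (9am,11am,11am) (10am,9am,8am) (10am,9am,9am) (10am,9am,10am) (10am,9am,11am) (10am,10am,8am) (10am,10am,9am) (10am,10am,10am) (10am,10am,11am) (10am,11am,8am) (10am,11am,9am) (10am,11am,10am) (10am,11am,11am) (11am,9am,8am) (11am,9am,9am) (11am,9am,10am) (11am,9am,11am) (11am,10am,8am) (11am,10am,9am) (11am,10am,10am) (11am,10am,11am) (11am,11am,8am) (11am,11am,9am) (11am,11am,10am) (11am,11am,11am) — 36.
One-on-one=9am: (10am,10am,8am) (10am,10am,9am) (10am,10am,10am) (10am,10am,11am) (10am,11am,8am) (10am,11am,9am) (10am,11am,10am) (10am,11am,11am) (11am,10am,8am) (11am,10am,9am) (11am,10am,10am) (11am,10am,11am) (11am,11am,8am) (11am,11am,9am) (11am,11am,10am) (11am,11am,11am) — 16.
One-on-one=10am: (11am,11am,8am) (11am,11am,9am) (11am,11am,10am) (11am,11am,11am) — 4.
Summing: 36 + 16 + 4 = 56.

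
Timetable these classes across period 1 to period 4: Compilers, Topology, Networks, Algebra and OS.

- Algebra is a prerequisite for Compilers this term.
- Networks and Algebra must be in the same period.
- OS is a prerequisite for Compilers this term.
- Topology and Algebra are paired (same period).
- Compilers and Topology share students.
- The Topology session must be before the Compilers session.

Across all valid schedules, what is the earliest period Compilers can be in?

period 2

Precedence pushes Compilers to at least period 2.
Compilers at period 2 is achievable: Compilers=period 2; Networks=period 1; Topology=period 1; Algebra=period 1; OS=period 1.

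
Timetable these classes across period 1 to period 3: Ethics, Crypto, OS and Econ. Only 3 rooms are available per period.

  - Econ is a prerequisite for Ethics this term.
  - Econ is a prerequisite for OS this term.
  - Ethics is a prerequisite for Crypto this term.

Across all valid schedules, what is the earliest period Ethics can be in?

Precedence pushes Ethics to at least period 2; downstream work caps Ethics at period 2.
Ethics at period 2 is achievable: OS -> period 2, Econ -> period 1, Crypto -> period 3, Ethics -> period 2.

period 2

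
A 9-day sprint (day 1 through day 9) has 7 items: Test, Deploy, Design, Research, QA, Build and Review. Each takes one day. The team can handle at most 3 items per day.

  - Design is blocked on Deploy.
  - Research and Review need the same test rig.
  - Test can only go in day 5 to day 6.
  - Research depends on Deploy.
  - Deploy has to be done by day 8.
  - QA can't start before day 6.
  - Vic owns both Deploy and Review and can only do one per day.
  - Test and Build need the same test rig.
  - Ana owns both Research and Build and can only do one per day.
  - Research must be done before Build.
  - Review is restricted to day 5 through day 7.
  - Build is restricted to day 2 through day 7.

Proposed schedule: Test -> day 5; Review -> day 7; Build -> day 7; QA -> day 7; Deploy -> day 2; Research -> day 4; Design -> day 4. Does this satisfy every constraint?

Yes

Deploy has to be done by day 8 — holds.
Research depends on Deploy — holds.
QA can't start before day 6 — holds.
Build is restricted to day 2 through day 7 — holds.
Research and Review need the same test rig — holds.
The team can handle at most 3 items per day — holds.
Test and Build need the same test rig — holds.
Test can only go in day 5 to day 6 — holds.
Research must be done before Build — holds.
Design is blocked on Deploy — holds.
Vic owns both Deploy and Review and can only do one per day — holds.
Ana owns both Research and Build and can only do one per day — holds.
Review is restricted to day 5 through day 7 — holds.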